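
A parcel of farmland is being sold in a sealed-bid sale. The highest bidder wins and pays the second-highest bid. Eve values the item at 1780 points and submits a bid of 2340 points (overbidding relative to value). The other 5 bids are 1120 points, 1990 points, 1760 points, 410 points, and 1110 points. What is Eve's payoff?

Eve's payoff: -210 points.

Highest competing bid: 1990 points.
Eve's bid 2340 points is the highest overall, so Eve wins and pays the second-highest bid, 1990 points.
Payoff = value − price = 1780 points − 1990 points = -210 points.
Overbidding won the item at a price above value — truthful bidding would have avoided this loss.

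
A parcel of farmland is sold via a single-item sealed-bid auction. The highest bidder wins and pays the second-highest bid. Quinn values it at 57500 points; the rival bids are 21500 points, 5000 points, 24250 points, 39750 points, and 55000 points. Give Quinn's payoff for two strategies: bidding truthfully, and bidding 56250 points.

The highest competing bid is 55000 points.
Bidding truthfully at 57500 points: Quinn has the top bid, wins, and pays the second-highest bid 55000 points. Payoff = 57500 points − 55000 points = 2500 points.
Bidding 56250 points: Quinn has the top bid, wins, and pays the second-highest bid 55000 points. Payoff = 57500 points − 55000 points = 2500 points.

Truthful: 2500 points; alternative: 2500 points.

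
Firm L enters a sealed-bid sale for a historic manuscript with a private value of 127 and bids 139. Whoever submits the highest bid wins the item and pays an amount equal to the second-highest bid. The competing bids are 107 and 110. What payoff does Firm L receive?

Payoff = 17.

Highest competing bid: 110.
Firm L's bid 139 is the highest overall, so Firm L wins and pays the second-highest bid, 110.
Payoff = value − price = 127 − 110 = 17.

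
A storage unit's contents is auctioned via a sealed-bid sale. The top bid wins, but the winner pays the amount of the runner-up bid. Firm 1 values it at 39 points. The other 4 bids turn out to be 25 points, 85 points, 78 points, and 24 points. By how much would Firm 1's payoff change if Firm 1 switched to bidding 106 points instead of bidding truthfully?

Payoff change: -46 points.

The highest competing bid is 85 points.
Bidding truthfully at 39 points: the top bid is 85 points (a rival), so Firm 1 loses. Payoff = 0 points.
Bidding 106 points: Firm 1 has the top bid, wins, and pays the second-highest bid 85 points. Payoff = 39 points − 85 points = -46 points.
Change = -46 points − 0 points = -46 points.
Deviating from a truthful bid can only lose payoff in a second-price auction — never gain.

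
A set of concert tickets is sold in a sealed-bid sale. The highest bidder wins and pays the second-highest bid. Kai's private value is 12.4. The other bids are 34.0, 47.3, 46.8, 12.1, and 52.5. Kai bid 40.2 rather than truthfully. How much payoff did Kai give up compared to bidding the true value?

0.0

The highest competing bid is 52.5.
Bidding truthfully at 12.4: the top bid is 52.5 (a rival), so Kai loses. Payoff = 0.0.
Bidding 40.2: the top bid is 52.5 (a rival), so Kai loses. Payoff = 0.0.
Regret = truthful payoff − actual payoff = 0.0 − 0.0 = 0.0.
The bid only affects whether you win, not the price — here both bids land on the same side of the top rival bid, so the deviation is payoff-neutral.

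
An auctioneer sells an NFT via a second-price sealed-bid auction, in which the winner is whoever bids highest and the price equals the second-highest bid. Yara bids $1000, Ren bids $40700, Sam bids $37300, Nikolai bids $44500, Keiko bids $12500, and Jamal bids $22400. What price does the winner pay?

Price paid: $40700.

Ranking the bids: Nikolai $44500 > Ren $40700 > Sam $37300 > Jamal $22400 > Keiko $12500 > Yara $1000.
Nikolai is the highest bidder, so Nikolai wins.
Under the second-price rule, the price is the second-highest bid: $40700.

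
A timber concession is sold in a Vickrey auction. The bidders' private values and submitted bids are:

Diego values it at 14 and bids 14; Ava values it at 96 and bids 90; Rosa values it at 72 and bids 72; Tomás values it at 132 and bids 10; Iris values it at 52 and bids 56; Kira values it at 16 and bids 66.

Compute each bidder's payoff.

Diego 0, Ava 24, Rosa 0, Tomás 0, Iris 0, Kira 0.

Ranking the bids: Ava 90, then Rosa 72, then Kira 66, then Iris 56, then Diego 14, then Tomás 10.
Ava has the top bid and wins; the price is the second-highest bid, 72.
Ava's payoff = 96 − 72 = 24. All other bidders lose, so their payoff is 0.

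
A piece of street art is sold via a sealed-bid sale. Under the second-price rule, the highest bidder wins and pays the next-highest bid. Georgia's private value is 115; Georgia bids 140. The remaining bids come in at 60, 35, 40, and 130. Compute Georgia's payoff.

Georgia's payoff: -15.

Highest competing bid: 130.
Georgia's bid 140 is the highest overall, so Georgia wins and pays the second-highest bid, 130.
Payoff = value − price = 115 − 130 = -15.
Overbidding won the item at a price above value — truthful bidding would have avoided this loss.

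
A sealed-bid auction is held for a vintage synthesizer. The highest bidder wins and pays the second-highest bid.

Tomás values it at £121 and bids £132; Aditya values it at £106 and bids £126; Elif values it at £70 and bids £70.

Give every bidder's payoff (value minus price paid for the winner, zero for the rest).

Ordered from highest: Tomás £132; Aditya £126; Elif £70.
Tomás has the top bid and wins; the price is the second-highest bid, £126.
Tomás's payoff = £121 − £126 = -£5. All other bidders lose, so their payoff is 0.

Tomás -£5, Aditya £0, Elif £0.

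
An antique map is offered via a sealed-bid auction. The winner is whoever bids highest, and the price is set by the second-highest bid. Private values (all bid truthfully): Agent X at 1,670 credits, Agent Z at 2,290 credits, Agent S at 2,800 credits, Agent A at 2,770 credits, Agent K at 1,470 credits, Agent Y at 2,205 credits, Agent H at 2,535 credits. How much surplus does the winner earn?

30 credits

Bids in descending order: Agent S 2,800 credits; Agent A 2,770 credits; Agent H 2,535 credits; Agent Z 2,290 credits; Agent Y 2,205 credits; Agent X 1,670 credits; Agent K 1,470 credits.
Agent S wins with the top bid and pays the second-highest, 2,770 credits.
Surplus = 2,800 credits − 2,770 credits = 30 credits.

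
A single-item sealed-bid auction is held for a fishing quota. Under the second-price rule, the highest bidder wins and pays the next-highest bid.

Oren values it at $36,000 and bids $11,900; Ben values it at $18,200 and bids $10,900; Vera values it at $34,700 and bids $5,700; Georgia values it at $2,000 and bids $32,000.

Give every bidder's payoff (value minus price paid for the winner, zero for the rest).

Payoffs: Oren $0, Ben $0, Vera $0, Georgia -$9,900.

Sorted high to low: Georgia $32,000 > Oren $11,900 > Ben $10,900 > Vera $5,700.
Georgia has the top bid and wins; the price is the second-highest bid, $11,900.
Georgia's payoff = $2,000 − $11,900 = -$9,900. All other bidders lose, so their payoff is 0.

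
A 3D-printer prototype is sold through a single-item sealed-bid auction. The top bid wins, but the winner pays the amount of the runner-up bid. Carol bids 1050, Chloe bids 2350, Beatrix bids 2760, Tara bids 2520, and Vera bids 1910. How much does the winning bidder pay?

Sorted high to low: Beatrix 2760; Tara 2520; Chloe 2350; Vera 1910; Carol 1050.
Beatrix has the highest bid, so Beatrix wins.
The second-highest bid is 2520, so that is what Beatrix pays.

2520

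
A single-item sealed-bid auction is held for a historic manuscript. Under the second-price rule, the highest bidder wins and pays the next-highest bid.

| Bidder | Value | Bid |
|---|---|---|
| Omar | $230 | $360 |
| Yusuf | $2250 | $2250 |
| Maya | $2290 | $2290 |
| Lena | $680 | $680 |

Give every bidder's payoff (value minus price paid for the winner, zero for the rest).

Payoffs: Omar $0, Yusuf $0, Maya $40, Lena $0.

Sorted high to low: Maya $2290, then Yusuf $2250, then Lena $680, then Omar $360.
Maya has the top bid and wins; the price is the second-highest bid, $2250.
Maya's payoff = $2290 − $2250 = $40. All other bidders lose, so their payoff is 0.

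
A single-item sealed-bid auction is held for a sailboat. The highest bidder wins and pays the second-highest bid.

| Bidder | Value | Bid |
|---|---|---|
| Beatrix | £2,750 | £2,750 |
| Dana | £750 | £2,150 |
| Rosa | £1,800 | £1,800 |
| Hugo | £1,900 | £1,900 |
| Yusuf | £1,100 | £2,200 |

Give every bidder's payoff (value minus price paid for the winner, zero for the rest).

Bids in descending order: Beatrix £2,750, then Yusuf £2,200, then Dana £2,150, then Hugo £1,900, then Rosa £1,800.
Beatrix has the top bid and wins; the price is the second-highest bid, £2,200.
Beatrix's payoff = £2,750 − £2,200 = £550. All other bidders lose, so their payoff is 0.

Payoffs: Beatrix £550, Dana £0, Rosa £0, Hugo £0, Yusuf £0.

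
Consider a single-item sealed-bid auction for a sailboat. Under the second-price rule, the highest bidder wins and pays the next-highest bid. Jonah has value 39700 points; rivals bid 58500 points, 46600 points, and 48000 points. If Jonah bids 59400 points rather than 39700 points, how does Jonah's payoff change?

Payoff change: -18800 points.

The highest competing bid is 58500 points.
Bidding truthfully at 39700 points: the top bid is 58500 points (a rival), so Jonah loses. Payoff = 0 points.
Bidding 59400 points: Jonah has the top bid, wins, and pays the second-highest bid 58500 points. Payoff = 39700 points − 58500 points = -18800 points.
Change = -18800 points − 0 points = -18800 points.
Deviating from a truthful bid can only lose payoff in a second-price auction — never gain.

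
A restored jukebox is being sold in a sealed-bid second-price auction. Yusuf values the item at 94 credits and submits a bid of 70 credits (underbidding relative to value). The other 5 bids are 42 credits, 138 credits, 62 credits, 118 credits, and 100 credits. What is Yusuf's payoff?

Highest competing bid: 138 credits.
Yusuf's bid 70 credits is not the highest, so Yusuf loses, pays nothing, and earns zero payoff.

0 credits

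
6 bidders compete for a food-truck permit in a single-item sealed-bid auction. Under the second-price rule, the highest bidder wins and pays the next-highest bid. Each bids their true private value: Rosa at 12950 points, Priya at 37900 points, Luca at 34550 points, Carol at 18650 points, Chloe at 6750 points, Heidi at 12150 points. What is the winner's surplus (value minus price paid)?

3350 points

Sorted high to low: Priya 37900 points; Luca 34550 points; Carol 18650 points; Rosa 12950 points; Heidi 12150 points; Chloe 6750 points.
Priya wins with the top bid and pays the second-highest, 34550 points.
Surplus = 37900 points − 34550 points = 3350 points.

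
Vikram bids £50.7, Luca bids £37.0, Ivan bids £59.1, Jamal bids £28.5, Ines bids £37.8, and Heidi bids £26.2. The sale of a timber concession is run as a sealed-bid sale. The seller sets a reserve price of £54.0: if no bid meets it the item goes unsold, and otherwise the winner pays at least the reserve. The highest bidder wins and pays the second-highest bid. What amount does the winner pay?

Price paid: £54.0.

Ranking the bids: Ivan £59.1 > Vikram £50.7 > Ines £37.8 > Luca £37.0 > Jamal £28.5 > Heidi £26.2.
Ivan has the highest bid, so Ivan wins.
The second-highest bid is £50.7, but the reserve £54.0 is higher, so the price is the reserve.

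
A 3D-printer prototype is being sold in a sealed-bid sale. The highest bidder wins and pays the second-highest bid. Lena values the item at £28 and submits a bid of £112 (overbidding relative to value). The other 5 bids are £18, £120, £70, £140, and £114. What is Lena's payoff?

Highest competing bid: £140.
Lena's bid £112 is not the highest, so Lena loses, pays nothing, and earns zero payoff.

£0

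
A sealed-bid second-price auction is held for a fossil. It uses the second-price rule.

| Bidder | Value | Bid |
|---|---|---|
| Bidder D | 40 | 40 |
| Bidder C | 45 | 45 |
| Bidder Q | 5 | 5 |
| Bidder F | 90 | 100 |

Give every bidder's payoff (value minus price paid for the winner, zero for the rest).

Bidder D 0, Bidder C 0, Bidder Q 0, Bidder F 45.

Ranking the bids: Bidder F 100 > Bidder C 45 > Bidder D 40 > Bidder Q 5.
Bidder F has the top bid and wins; the price is the second-highest bid, 45.
Bidder F's payoff = 90 − 45 = 45. All other bidders lose, so their payoff is 0.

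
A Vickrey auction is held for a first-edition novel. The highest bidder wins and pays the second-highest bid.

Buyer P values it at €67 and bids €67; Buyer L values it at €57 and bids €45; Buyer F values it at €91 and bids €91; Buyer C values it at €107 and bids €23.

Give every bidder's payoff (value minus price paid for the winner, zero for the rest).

Payoffs: Buyer P €0, Buyer L €0, Buyer F €24, Buyer C €0.

Ordered from highest: Buyer F €91 > Buyer P €67 > Buyer L €45 > Buyer C €23.
Buyer F has the top bid and wins; the price is the second-highest bid, €67.
Buyer F's payoff = €91 − €67 = €24. All other bidders lose, so their payoff is 0.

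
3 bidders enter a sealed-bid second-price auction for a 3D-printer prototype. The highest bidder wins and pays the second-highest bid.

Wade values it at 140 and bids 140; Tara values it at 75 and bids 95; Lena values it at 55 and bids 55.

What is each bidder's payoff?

Payoffs: Wade 45, Tara 0, Lena 0.

Sorted high to low: Wade 140 > Tara 95 > Lena 55.
Wade has the top bid and wins; the price is the second-highest bid, 95.
Wade's payoff = 140 − 95 = 45. All other bidders lose, so their payoff is 0.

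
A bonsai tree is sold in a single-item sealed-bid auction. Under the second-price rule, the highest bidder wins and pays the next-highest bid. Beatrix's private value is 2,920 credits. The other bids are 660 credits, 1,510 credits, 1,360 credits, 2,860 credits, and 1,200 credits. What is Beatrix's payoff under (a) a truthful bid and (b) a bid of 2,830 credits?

Truthful: 60 credits; alternative: 0 credits.

The highest competing bid is 2,860 credits.
Bidding truthfully at 2,920 credits: Beatrix has the top bid, wins, and pays the second-highest bid 2,860 credits. Payoff = 2,920 credits − 2,860 credits = 60 credits.
Bidding 2,830 credits: the top bid is 2,860 credits (a rival), so Beatrix loses. Payoff = 0 credits.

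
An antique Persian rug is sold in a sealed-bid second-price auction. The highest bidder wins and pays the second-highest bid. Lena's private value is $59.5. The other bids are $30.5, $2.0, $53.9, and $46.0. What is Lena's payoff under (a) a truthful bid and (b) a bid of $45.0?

The highest competing bid is $53.9.
Bidding truthfully at $59.5: Lena has the top bid, wins, and pays the second-highest bid $53.9. Payoff = $59.5 − $53.9 = $5.6.
Bidding $45.0: the top bid is $53.9 (a rival), so Lena loses. Payoff = $0.0.

(a) $5.6  (b) $0.0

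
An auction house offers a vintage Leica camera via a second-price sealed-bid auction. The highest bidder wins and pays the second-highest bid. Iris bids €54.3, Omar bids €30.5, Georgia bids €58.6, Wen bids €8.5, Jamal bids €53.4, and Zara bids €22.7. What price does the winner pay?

Sorted high to low: Georgia €58.6; Iris €54.3; Jamal €53.4; Omar €30.5; Zara €22.7; Wen €8.5.
Georgia has the highest bid, so Georgia wins.
The second-highest bid is €54.3, so that is what Georgia pays.

€54.3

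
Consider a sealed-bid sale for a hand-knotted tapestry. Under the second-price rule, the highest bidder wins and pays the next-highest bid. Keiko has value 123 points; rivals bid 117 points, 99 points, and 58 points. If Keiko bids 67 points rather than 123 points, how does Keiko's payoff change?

The highest competing bid is 117 points.
Bidding truthfully at 123 points: Keiko has the top bid, wins, and pays the second-highest bid 117 points. Payoff = 123 points − 117 points = 6 points.
Bidding 67 points: the top bid is 117 points (a rival), so Keiko loses. Payoff = 0 points.
Change = 0 points − 6 points = -6 points.
This is the dominant-strategy logic: truthful bidding weakly beats any alternative.

Change in payoff: -6 points.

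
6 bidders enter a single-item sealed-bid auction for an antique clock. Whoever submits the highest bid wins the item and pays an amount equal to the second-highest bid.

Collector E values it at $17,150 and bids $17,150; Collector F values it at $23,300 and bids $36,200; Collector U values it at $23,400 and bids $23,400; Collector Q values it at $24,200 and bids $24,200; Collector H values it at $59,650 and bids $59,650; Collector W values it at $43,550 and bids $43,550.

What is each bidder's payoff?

Bids in descending order: Collector H $59,650; Collector W $43,550; Collector F $36,200; Collector Q $24,200; Collector U $23,400; Collector E $17,150.
Collector H has the top bid and wins; the price is the second-highest bid, $43,550.
Collector H's payoff = $59,650 − $43,550 = $16,100. All other bidders lose, so their payoff is 0.

Payoffs: Collector E $0, Collector F $0, Collector U $0, Collector Q $0, Collector H $16,100, Collector W $0.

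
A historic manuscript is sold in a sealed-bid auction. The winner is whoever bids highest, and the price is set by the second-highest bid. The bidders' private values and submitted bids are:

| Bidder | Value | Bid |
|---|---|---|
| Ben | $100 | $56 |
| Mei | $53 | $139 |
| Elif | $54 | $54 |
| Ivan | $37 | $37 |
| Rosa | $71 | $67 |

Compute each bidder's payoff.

Ranking the bids: Mei $139; Rosa $67; Ben $56; Elif $54; Ivan $37.
Mei has the top bid and wins; the price is the second-highest bid, $67.
Mei's payoff = $53 − $67 = -$14. All other bidders lose, so their payoff is 0.

Ben $0, Mei -$14, Elif $0, Ivan $0, Rosa $0.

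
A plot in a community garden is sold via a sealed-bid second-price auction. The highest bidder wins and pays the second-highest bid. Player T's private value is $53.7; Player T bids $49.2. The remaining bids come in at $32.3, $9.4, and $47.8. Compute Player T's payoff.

Payoff = $5.9.

Highest competing bid: $47.8.
Player T's bid $49.2 is the highest overall, so Player T wins and pays the second-highest bid, $47.8.
Payoff = value − price = $53.7 − $47.8 = $5.9.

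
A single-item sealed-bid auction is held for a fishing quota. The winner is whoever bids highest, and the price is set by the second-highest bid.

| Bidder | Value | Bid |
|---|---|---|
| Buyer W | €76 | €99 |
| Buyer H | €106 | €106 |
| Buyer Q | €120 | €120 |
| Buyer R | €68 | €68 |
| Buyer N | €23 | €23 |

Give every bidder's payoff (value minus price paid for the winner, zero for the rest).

Buyer W €0, Buyer H €0, Buyer Q €14, Buyer R €0, Buyer N €0.

Ordered from highest: Buyer Q €120; Buyer H €106; Buyer W €99; Buyer R €68; Buyer N €23.
Buyer Q has the top bid and wins; the price is the second-highest bid, €106.
Buyer Q's payoff = €120 − €106 = €14. All other bidders lose, so their payoff is 0.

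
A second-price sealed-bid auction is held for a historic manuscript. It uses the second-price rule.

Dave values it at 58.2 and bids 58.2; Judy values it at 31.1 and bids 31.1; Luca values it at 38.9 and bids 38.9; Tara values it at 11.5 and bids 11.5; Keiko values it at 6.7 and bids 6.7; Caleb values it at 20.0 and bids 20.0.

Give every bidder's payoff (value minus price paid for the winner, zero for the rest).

Ordered from highest: Dave 58.2 > Luca 38.9 > Judy 31.1 > Caleb 20.0 > Tara 11.5 > Keiko 6.7.
Dave has the top bid and wins; the price is the second-highest bid, 38.9.
Dave's payoff = 58.2 − 38.9 = 19.3. All other bidders lose, so their payoff is 0.

Dave 19.3, Judy 0.0, Luca 0.0, Tara 0.0, Keiko 0.0, Caleb 0.0.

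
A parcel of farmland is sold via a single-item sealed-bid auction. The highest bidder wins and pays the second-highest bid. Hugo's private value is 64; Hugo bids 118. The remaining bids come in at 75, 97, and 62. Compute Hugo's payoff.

-33

Highest competing bid: 97.
Hugo's bid 118 is the highest overall, so Hugo wins and pays the second-highest bid, 97.
Payoff = value − price = 64 − 97 = -33.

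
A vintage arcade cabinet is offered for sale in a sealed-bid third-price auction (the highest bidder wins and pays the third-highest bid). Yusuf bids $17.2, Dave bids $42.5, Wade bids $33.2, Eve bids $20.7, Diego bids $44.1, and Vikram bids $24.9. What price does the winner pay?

The winner pays $33.2.

Sorted high to low: Diego $44.1, then Dave $42.5, then Wade $33.2, then Vikram $24.9, then Eve $20.7, then Yusuf $17.2.
Diego is the highest bidder, so Diego wins.
Under the third-price rule, the price is the third-highest bid: $33.2.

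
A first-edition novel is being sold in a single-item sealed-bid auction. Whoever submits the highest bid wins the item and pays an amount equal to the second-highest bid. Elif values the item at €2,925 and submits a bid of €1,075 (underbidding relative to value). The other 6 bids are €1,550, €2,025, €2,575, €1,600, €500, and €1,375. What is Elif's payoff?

Payoff = €0.

Highest competing bid: €2,575.
Elif's bid €1,075 is not the highest, so Elif loses, pays nothing, and earns zero payoff.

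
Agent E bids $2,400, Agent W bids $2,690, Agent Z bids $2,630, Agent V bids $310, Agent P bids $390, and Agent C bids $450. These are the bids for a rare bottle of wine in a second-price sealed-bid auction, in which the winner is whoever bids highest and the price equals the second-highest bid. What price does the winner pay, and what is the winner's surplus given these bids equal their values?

Bids in descending order: Agent W $2,690; Agent Z $2,630; Agent E $2,400; Agent C $450; Agent P $390; Agent V $310.
Agent W is the highest bidder, so Agent W wins.
Under the second-price rule, the price is the second-highest bid: $2,630.
Surplus = $2,690 − $2,630 = $60.

The winner pays $2,630 for a surplus of $60.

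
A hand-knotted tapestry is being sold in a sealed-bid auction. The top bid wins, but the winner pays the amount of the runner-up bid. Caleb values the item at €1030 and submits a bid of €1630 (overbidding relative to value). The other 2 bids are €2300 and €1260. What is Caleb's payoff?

Payoff = €0.

Highest competing bid: €2300.
Caleb's bid €1630 is not the highest, so Caleb loses, pays nothing, and earns zero payoff.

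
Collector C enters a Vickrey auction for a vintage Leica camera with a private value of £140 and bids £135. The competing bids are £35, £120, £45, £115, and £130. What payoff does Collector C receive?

£10

Highest competing bid: £130.
Collector C's bid £135 is the highest overall, so Collector C wins and pays the second-highest bid, £130.
Payoff = value − price = £140 − £130 = £10.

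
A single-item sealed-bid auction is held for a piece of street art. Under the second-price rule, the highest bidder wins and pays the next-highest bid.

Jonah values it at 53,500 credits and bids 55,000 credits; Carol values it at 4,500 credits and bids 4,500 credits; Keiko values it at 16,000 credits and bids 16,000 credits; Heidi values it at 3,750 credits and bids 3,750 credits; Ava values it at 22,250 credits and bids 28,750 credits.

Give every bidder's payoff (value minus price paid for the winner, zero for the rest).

Ordered from highest: Jonah 55,000 credits > Ava 28,750 credits > Keiko 16,000 credits > Carol 4,500 credits > Heidi 3,750 credits.
Jonah has the top bid and wins; the price is the second-highest bid, 28,750 credits.
Jonah's payoff = 53,500 credits − 28,750 credits = 24,750 credits. All other bidders lose, so their payoff is 0.

Jonah 24,750 credits, Carol 0 credits, Keiko 0 credits, Heidi 0 credits, Ava 0 credits.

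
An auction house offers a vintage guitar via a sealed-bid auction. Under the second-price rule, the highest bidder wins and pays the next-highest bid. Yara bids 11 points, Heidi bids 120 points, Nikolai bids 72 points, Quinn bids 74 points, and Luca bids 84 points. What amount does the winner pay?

Ranking the bids: Heidi 120 points > Luca 84 points > Quinn 74 points > Nikolai 72 points > Yara 11 points.
Heidi has the highest bid, so Heidi wins.
The second-highest bid is 84 points, so that is what Heidi pays.

The winner pays 84 points.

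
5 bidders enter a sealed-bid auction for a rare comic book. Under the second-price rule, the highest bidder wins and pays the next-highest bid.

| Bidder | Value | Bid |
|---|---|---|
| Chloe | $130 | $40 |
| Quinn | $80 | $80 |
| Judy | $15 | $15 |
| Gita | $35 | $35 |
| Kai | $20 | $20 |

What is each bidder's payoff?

Payoffs: Chloe $0, Quinn $40, Judy $0, Gita $0, Kai $0.

Bids in descending order: Quinn $80, then Chloe $40, then Gita $35, then Kai $20, then Judy $15.
Quinn has the top bid and wins; the price is the second-highest bid, $40.
Quinn's payoff = $80 − $40 = $40. All other bidders lose, so their payoff is 0.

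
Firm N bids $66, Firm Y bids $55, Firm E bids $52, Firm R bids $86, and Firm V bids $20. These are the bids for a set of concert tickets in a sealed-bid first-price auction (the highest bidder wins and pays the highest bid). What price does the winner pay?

Price paid: $86.

Bids in descending order: Firm R $86 > Firm N $66 > Firm Y $55 > Firm E $52 > Firm V $20.
Firm R is the highest bidder, so Firm R wins.
Under the first-price rule, the price is the highest bid: $86.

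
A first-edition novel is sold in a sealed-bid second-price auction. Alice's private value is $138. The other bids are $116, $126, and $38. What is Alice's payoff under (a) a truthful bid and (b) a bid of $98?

The highest competing bid is $126.
Bidding truthfully at $138: Alice has the top bid, wins, and pays the second-highest bid $126. Payoff = $138 − $126 = $12.
Bidding $98: the top bid is $126 (a rival), so Alice loses. Payoff = $0.
Deviating from a truthful bid can only lose payoff in a second-price auction — never gain.

Truthful: $12; alternative: $0.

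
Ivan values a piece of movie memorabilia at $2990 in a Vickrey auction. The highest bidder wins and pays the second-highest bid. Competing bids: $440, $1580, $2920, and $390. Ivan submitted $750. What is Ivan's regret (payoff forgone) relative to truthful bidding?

$70

The highest competing bid is $2920.
Bidding truthfully at $2990: Ivan has the top bid, wins, and pays the second-highest bid $2920. Payoff = $2990 − $2920 = $70.
Bidding $750: the top bid is $2920 (a rival), so Ivan loses. Payoff = $0.
Regret = truthful payoff − actual payoff = $70 − $0 = $70.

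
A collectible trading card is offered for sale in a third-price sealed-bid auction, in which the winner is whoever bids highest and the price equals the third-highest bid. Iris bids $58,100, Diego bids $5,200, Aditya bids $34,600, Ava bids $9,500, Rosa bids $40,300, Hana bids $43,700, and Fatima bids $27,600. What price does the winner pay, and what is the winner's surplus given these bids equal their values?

Sorted high to low: Iris $58,100; Hana $43,700; Rosa $40,300; Aditya $34,600; Fatima $27,600; Ava $9,500; Diego $5,200.
Iris is the highest bidder, so Iris wins.
Under the third-price rule, the price is the third-highest bid: $40,300.
Surplus = $58,100 − $40,300 = $17,800.

Price $40,300; surplus $17,800.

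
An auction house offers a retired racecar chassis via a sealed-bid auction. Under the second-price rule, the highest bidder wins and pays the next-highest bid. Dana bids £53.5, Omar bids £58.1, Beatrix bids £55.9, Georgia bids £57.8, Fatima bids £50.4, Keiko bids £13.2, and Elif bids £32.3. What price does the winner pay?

£57.8

Sorted high to low: Omar £58.1 > Georgia £57.8 > Beatrix £55.9 > Dana £53.5 > Fatima £50.4 > Elif £32.3 > Keiko £13.2.
Omar has the highest bid, so Omar wins.
The second-highest bid is £57.8, so that is what Omar pays.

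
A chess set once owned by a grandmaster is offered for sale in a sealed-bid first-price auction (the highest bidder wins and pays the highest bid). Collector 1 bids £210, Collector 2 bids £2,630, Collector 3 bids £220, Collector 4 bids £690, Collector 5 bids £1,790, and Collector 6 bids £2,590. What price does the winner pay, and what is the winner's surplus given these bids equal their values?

Ordered from highest: Collector 2 £2,630, then Collector 6 £2,590, then Collector 5 £1,790, then Collector 4 £690, then Collector 3 £220, then Collector 1 £210.
Collector 2 is the highest bidder, so Collector 2 wins.
Under the first-price rule, the price is the highest bid: £2,630.
Surplus = £2,630 − £2,630 = £0.

Price £2,630; surplus £0.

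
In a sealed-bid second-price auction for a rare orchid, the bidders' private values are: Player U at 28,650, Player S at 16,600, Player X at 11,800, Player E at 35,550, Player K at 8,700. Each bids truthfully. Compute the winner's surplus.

6,900

Sorted high to low: Player E 35,550; Player U 28,650; Player S 16,600; Player X 11,800; Player K 8,700.
Player E wins with the top bid and pays the second-highest, 28,650.
Surplus = 35,550 − 28,650 = 6,900.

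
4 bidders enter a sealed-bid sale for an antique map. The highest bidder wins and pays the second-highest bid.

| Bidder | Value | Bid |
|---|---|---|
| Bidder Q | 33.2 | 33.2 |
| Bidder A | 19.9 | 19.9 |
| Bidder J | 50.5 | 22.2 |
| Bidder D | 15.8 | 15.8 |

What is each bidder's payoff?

Payoffs: Bidder Q 11.0, Bidder A 0.0, Bidder J 0.0, Bidder D 0.0.

Ordered from highest: Bidder Q 33.2, then Bidder J 22.2, then Bidder A 19.9, then Bidder D 15.8.
Bidder Q has the top bid and wins; the price is the second-highest bid, 22.2.
Bidder Q's payoff = 33.2 − 22.2 = 11.0. All other bidders lose, so their payoff is 0.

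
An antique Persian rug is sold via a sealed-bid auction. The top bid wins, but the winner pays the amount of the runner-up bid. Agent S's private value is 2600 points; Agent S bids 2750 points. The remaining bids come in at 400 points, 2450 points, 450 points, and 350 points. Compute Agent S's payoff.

Highest competing bid: 2450 points.
Agent S's bid 2750 points is the highest overall, so Agent S wins and pays the second-highest bid, 2450 points.
Payoff = value − price = 2600 points − 2450 points = 150 points.

Agent S's payoff: 150 points.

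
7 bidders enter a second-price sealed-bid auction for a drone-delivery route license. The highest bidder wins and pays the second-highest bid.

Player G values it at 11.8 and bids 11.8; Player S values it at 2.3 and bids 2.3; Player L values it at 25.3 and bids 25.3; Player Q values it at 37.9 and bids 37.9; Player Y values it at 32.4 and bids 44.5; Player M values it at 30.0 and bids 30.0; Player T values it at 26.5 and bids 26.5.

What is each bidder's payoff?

Ranking the bids: Player Y 44.5 > Player Q 37.9 > Player M 30.0 > Player T 26.5 > Player L 25.3 > Player G 11.8 > Player S 2.3.
Player Y has the top bid and wins; the price is the second-highest bid, 37.9.
Player Y's payoff = 32.4 − 37.9 = -5.5. All other bidders lose, so their payoff is 0.

Player G 0.0, Player S 0.0, Player L 0.0, Player Q 0.0, Player Y -5.5, Player M 0.0, Player T 0.0.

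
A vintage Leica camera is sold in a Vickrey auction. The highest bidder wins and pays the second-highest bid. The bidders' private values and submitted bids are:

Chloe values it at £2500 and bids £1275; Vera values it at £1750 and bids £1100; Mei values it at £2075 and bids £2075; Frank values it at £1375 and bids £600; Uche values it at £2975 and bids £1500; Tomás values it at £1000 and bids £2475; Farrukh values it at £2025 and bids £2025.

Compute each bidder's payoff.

Bids in descending order: Tomás £2475, then Mei £2075, then Farrukh £2025, then Uche £1500, then Chloe £1275, then Vera £1100, then Frank £600.
Tomás has the top bid and wins; the price is the second-highest bid, £2075.
Tomás's payoff = £1000 − £2075 = -£1075. All other bidders lose, so their payoff is 0.

Payoffs: Chloe £0, Vera £0, Mei £0, Frank £0, Uche £0, Tomás -£1075, Farrukh £0.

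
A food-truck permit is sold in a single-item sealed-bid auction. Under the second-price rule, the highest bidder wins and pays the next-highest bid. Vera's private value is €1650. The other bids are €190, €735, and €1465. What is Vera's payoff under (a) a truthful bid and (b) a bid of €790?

The highest competing bid is €1465.
Bidding truthfully at €1650: Vera has the top bid, wins, and pays the second-highest bid €1465. Payoff = €1650 − €1465 = €185.
Bidding €790: the top bid is €1465 (a rival), so Vera loses. Payoff = €0.
Deviating from a truthful bid can only lose payoff in a second-price auction — never gain.

Truthful: €185; alternative: €0.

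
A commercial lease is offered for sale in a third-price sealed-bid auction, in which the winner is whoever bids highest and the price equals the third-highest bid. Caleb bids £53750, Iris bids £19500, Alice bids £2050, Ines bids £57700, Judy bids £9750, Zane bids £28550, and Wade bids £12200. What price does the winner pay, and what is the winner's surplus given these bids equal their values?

Sorted high to low: Ines £57700 > Caleb £53750 > Zane £28550 > Iris £19500 > Wade £12200 > Judy £9750 > Alice £2050.
Ines is the highest bidder, so Ines wins.
Under the third-price rule, the price is the third-highest bid: £28550.
Surplus = £57700 − £28550 = £29150.

Price £28550; surplus £29150.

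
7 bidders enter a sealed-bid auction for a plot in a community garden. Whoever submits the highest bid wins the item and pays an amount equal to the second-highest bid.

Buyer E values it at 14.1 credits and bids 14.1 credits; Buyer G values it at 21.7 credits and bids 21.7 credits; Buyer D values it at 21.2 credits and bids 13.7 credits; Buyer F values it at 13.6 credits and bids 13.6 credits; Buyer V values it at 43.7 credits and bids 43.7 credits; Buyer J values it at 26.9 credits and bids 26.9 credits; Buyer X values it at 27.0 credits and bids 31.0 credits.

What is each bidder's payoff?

Ranking the bids: Buyer V 43.7 credits; Buyer X 31.0 credits; Buyer J 26.9 credits; Buyer G 21.7 credits; Buyer E 14.1 credits; Buyer D 13.7 credits; Buyer F 13.6 credits.
Buyer V has the top bid and wins; the price is the second-highest bid, 31.0 credits.
Buyer V's payoff = 43.7 credits − 31.0 credits = 12.7 credits. All other bidders lose, so their payoff is 0.

Payoffs: Buyer E 0.0 credits, Buyer G 0.0 credits, Buyer D 0.0 credits, Buyer F 0.0 credits, Buyer V 12.7 credits, Buyer J 0.0 credits, Buyer X 0.0 credits.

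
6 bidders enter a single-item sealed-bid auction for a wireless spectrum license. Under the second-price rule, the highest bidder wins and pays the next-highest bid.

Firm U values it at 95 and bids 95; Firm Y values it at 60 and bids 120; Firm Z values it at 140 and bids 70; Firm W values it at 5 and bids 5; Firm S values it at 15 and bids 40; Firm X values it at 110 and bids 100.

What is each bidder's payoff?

Ranking the bids: Firm Y 120 > Firm X 100 > Firm U 95 > Firm Z 70 > Firm S 40 > Firm W 5.
Firm Y has the top bid and wins; the price is the second-highest bid, 100.
Firm Y's payoff = 60 − 100 = -40. All other bidders lose, so their payoff is 0.

Firm U 0, Firm Y -40, Firm Z 0, Firm W 0, Firm S 0, Firm X 0.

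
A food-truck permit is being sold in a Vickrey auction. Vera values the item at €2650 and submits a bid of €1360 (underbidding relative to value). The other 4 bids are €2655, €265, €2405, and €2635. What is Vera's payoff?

Highest competing bid: €2655.
Vera's bid €1360 is not the highest, so Vera loses, pays nothing, and earns zero payoff.

€0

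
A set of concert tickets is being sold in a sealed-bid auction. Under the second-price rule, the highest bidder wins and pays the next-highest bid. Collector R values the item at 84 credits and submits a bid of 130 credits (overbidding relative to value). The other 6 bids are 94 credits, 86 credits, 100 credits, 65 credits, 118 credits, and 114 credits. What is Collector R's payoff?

Payoff = -34 credits.

Highest competing bid: 118 credits.
Collector R's bid 130 credits is the highest overall, so Collector R wins and pays the second-highest bid, 118 credits.
Payoff = value − price = 84 credits − 118 credits = -34 credits.
Overbidding won the item at a price above value — truthful bidding would have avoided this loss.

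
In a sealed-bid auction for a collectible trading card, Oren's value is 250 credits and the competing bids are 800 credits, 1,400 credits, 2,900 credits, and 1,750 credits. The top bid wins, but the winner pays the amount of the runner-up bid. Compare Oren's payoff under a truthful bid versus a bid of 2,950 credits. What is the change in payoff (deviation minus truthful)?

The highest competing bid is 2,900 credits.
Bidding truthfully at 250 credits: the top bid is 2,900 credits (a rival), so Oren loses. Payoff = 0 credits.
Bidding 2,950 credits: Oren has the top bid, wins, and pays the second-highest bid 2,900 credits. Payoff = 250 credits − 2,900 credits = -2,650 credits.
Change = -2,650 credits − 0 credits = -2,650 credits.

Payoff change: -2,650 credits.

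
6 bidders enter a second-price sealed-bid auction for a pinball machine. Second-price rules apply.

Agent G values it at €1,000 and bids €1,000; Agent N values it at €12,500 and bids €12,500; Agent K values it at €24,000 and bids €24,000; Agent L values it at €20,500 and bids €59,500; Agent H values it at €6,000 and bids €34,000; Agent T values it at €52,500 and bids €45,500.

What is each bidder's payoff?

Agent G €0, Agent N €0, Agent K €0, Agent L -€25,000, Agent H €0, Agent T €0.

Bids in descending order: Agent L €59,500; Agent T €45,500; Agent H €34,000; Agent K €24,000; Agent N €12,500; Agent G €1,000.
Agent L has the top bid and wins; the price is the second-highest bid, €45,500.
Agent L's payoff = €20,500 − €45,500 = -€25,000. All other bidders lose, so their payoff is 0.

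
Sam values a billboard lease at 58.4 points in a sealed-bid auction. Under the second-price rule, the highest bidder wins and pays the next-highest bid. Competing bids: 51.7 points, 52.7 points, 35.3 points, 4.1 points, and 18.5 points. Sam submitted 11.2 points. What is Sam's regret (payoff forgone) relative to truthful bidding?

The highest competing bid is 52.7 points.
Bidding truthfully at 58.4 points: Sam has the top bid, wins, and pays the second-highest bid 52.7 points. Payoff = 58.4 points − 52.7 points = 5.7 points.
Bidding 11.2 points: the top bid is 52.7 points (a rival), so Sam loses. Payoff = 0.0 points.
Regret = truthful payoff − actual payoff = 5.7 points − 0.0 points = 5.7 points.

Regret: 5.7 points.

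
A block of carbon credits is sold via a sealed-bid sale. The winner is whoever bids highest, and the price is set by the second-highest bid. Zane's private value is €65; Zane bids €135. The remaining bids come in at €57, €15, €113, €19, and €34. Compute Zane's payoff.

Highest competing bid: €113.
Zane's bid €135 is the highest overall, so Zane wins and pays the second-highest bid, €113.
Payoff = value − price = €65 − €113 = -€48.

Payoff = -€48.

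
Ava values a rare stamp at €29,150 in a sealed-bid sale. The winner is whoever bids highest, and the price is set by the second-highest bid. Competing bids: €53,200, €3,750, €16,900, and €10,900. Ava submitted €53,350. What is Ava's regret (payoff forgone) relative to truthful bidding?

The highest competing bid is €53,200.
Bidding truthfully at €29,150: the top bid is €53,200 (a rival), so Ava loses. Payoff = €0.
Bidding €53,350: Ava has the top bid, wins, and pays the second-highest bid €53,200. Payoff = €29,150 − €53,200 = -€24,050.
Regret = truthful payoff − actual payoff = €0 − -€24,050 = €24,050.
Deviating from a truthful bid can only lose payoff in a second-price auction — never gain.

Regret: €24,050.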